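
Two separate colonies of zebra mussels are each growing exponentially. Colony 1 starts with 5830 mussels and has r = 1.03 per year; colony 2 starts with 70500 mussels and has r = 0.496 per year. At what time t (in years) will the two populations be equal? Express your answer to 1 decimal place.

4.7 years

Set 5830·e^(1.03t) = 70500·e^(0.496t).
e^((1.03 − 0.496)t) = 70500/5830 → e^(0.534·t) = 12.093.
0.534·t = ln(12.093) = 2.4926, so t = 2.4926/0.534 = 4.6678.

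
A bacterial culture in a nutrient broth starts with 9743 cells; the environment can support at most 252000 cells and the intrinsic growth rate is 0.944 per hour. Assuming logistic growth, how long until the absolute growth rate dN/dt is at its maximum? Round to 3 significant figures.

3.40 hours

Logistic growth is fastest at N = K/2 = 126000.
A = (K − N₀)/N₀ = 24.865. Set K/(1 + A·e^(−rt)) = K/2 → A·e^(−rt) = 1.
e^(−0.944t) = 1/24.865 = 0.0402176, so t = ln(24.865)/0.944 = 3.2135/0.944 = 3.4041.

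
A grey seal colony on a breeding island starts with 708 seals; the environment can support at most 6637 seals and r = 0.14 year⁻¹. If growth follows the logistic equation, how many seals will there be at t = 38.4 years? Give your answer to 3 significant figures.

6390 seals

A = (K − N₀)/N₀ = (6637 − 708)/708 = 8.3743.
N(t) = K/(1 + A·e^(−rt)) = 6637/(1 + 8.3743×e^(−0.14×38.4)).
e^(−5.376) = 0.0046263; denominator = 1 + 8.3743×0.0046263 = 1.0387.
N = 6637/1.0387 = 6389.46.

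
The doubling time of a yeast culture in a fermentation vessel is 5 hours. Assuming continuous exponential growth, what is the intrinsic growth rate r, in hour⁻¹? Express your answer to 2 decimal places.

0.14 per hour

r = ln(2)/t_d = 0.6931/5 = 0.13863.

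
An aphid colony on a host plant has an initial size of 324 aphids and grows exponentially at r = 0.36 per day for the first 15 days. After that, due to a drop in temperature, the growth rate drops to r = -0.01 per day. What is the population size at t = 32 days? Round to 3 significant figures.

60500 aphids

Phase 1: N(15) = 324·e^(0.36×15) = 324·e^5.4 = 71735.7.
Phase 2 runs for 32 − 15 = 17 days at r = -0.01.
N(32) = 71735.7·e^(-0.01×17) = 71735.7·e^-0.17 = 60520.9.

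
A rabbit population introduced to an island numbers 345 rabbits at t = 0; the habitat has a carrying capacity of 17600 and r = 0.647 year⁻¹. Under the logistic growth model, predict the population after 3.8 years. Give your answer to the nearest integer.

3334 rabbits

A = (K − N₀)/N₀ = (17600 − 345)/345 = 50.014.
N(t) = K/(1 + A·e^(−rt)) = 17600/(1 + 50.014×e^(−0.647×3.8)).
e^(−2.459) = 0.085555; denominator = 1 + 50.014×0.085555 = 5.279.
N = 17600/5.279 = 3333.98.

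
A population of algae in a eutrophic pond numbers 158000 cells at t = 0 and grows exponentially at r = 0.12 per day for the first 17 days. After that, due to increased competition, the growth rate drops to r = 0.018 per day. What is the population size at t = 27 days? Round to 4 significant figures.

1455000 cells

Phase 1: N(17) = 158000·e^(0.12×17) = 158000·e^2.04 = 1.215116×10^6.
Phase 2 runs for 27 − 17 = 10 days at r = 0.018.
N(27) = 1.215116×10^6·e^(0.018×10) = 1.215116×10^6·e^0.18 = 1.454758×10^6.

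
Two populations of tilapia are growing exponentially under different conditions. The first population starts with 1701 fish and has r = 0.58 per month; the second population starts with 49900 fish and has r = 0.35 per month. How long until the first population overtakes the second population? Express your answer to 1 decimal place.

14.7 months

Set 1701·e^(0.58t) = 49900·e^(0.35t).
e^((0.58 − 0.35)t) = 49900/1701 → e^(0.23·t) = 29.336.
0.23·t = ln(29.336) = 3.3788, so t = 3.3788/0.23 = 14.69.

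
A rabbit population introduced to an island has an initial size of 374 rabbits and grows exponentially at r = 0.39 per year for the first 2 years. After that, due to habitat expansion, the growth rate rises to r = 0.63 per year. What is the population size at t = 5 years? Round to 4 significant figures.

5401 rabbits

Phase 1: N(2) = 374·e^(0.39×2) = 374·e^0.78 = 815.871.
Phase 2 runs for 5 − 2 = 3 years at r = 0.63.
N(5) = 815.871·e^(0.63×3) = 815.871·e^1.89 = 5400.55.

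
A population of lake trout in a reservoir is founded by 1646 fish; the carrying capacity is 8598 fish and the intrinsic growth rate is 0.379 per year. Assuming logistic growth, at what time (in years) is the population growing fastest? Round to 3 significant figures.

Logistic growth is fastest at N = K/2 = 4299.
A = (K − N₀)/N₀ = 4.2236. Set K/(1 + A·e^(−rt)) = K/2 → A·e^(−rt) = 1.
e^(−0.379t) = 1/4.2236 = 0.236766, so t = ln(4.2236)/0.379 = 1.4407/0.379 = 3.8013.

3.80 years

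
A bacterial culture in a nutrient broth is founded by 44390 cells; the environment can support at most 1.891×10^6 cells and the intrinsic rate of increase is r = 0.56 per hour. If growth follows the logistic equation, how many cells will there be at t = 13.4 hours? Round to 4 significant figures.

A = (K − N₀)/N₀ = (1.891×10^6 − 44390)/44390 = 41.6.
N(t) = K/(1 + A·e^(−rt)) = 1.891×10^6/(1 + 41.6×e^(−0.56×13.4)).
e^(−7.504) = 0.00055088; denominator = 1 + 41.6×0.00055088 = 1.0229.
N = 1.891×10^6/1.0229 = 1.848636×10^6.

1849000 cells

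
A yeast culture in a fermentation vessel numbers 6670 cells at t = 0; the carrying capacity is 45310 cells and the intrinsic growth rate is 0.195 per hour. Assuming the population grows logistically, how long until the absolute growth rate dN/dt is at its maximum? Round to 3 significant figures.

Logistic growth is fastest at N = K/2 = 22655.
A = (K − N₀)/N₀ = 5.7931. Set K/(1 + A·e^(−rt)) = K/2 → A·e^(−rt) = 1.
e^(−0.195t) = 1/5.7931 = 0.172619, so t = ln(5.7931)/0.195 = 1.7567/0.195 = 9.0086.

9.01 hours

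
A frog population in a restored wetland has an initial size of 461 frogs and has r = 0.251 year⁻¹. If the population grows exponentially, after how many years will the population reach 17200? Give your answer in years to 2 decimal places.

14.42 years

Set N₀·e^(rt) = 17200: e^(0.251·t) = 17200/461 = 37.31.
0.251·t = ln(37.31) = 3.6193, so t = 3.6193/0.251 = 14.419.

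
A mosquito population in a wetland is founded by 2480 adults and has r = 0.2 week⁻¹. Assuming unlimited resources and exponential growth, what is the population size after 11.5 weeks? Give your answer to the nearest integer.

N(t) = N₀·e^(rt) = 2480 × e^(0.2×11.5) = 2480 × e^2.3.
e^2.3 ≈ 9.9742, so N ≈ 2480 × 9.9742 = 24736.

24736 adults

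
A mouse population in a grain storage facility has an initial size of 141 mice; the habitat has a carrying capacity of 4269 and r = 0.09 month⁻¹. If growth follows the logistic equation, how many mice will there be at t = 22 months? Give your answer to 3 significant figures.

847 mice

A = (K − N₀)/N₀ = (4269 − 141)/141 = 29.277.
N(t) = K/(1 + A·e^(−rt)) = 4269/(1 + 29.277×e^(−0.09×22)).
e^(−1.98) = 0.13807; denominator = 1 + 29.277×0.13807 = 5.0422.
N = 4269/5.0422 = 846.655.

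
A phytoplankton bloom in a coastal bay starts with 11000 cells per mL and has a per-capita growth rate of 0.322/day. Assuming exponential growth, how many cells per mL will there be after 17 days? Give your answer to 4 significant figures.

2623000 cells per mL

N(t) = N₀·e^(rt) = 11000 × e^(0.322×17) = 11000 × e^5.474.
e^5.474 ≈ 238.41, so N ≈ 11000 × 238.41 = 2.622531×10^6.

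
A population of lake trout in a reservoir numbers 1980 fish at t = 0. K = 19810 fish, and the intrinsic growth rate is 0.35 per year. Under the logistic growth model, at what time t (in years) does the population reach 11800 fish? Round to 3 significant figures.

7.39 years

A = (K − N₀)/N₀ = (19810 − 1980)/1980 = 9.0051.
Solve 19810/(1 + 9.0051·e^(−0.35t)) = 11800: 1 + 9.0051·e^(−0.35t) = 1.6788, so e^(−0.35t) = 0.0753814.
−0.35·t = ln(0.0753814) = -2.5852, so t = 2.5852/0.35 = 7.3863.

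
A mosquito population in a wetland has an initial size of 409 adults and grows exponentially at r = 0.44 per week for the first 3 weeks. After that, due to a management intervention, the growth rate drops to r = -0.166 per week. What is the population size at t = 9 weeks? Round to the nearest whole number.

Phase 1: N(3) = 409·e^(0.44×3) = 409·e^1.32 = 1531.06.
Phase 2 runs for 9 − 3 = 6 weeks at r = -0.166.
N(9) = 1531.06·e^(-0.166×6) = 1531.06·e^-0.996 = 565.503.

566 adults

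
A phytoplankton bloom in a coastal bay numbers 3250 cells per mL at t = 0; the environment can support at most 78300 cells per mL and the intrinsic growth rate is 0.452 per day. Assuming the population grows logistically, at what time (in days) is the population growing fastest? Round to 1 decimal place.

6.9 days

Logistic growth is fastest at N = K/2 = 39150.
A = (K − N₀)/N₀ = 23.092. Set K/(1 + A·e^(−rt)) = K/2 → A·e^(−rt) = 1.
e^(−0.452t) = 1/23.092 = 0.0433045, so t = ln(23.092)/0.452 = 3.1395/0.452 = 6.9458.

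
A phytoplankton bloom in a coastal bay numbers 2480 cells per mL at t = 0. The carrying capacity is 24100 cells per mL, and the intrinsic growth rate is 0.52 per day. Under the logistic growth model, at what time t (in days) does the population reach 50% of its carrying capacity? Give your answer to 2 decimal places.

4.16 days

A = (K − N₀)/N₀ = (24100 − 2480)/2480 = 8.7177.
Solve 24100/(1 + 8.7177·e^(−0.52t)) = 12050: 1 + 8.7177·e^(−0.52t) = 2, so e^(−0.52t) = 0.114709.
−0.52·t = ln(0.114709) = -2.1654, so t = 2.1654/0.52 = 4.1642.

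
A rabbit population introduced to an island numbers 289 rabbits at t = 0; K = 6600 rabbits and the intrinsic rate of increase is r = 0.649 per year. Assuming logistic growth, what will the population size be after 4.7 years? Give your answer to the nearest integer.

3245 rabbits

A = (K − N₀)/N₀ = (6600 − 289)/289 = 21.837.
N(t) = K/(1 + A·e^(−rt)) = 6600/(1 + 21.837×e^(−0.649×4.7)).
e^(−3.05) = 0.047345; denominator = 1 + 21.837×0.047345 = 2.0339.
N = 6600/2.0339 = 3245.02.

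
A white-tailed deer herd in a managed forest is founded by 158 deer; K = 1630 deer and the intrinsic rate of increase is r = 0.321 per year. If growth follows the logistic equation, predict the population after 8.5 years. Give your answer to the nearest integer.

A = (K − N₀)/N₀ = (1630 − 158)/158 = 9.3165.
N(t) = K/(1 + A·e^(−rt)) = 1630/(1 + 9.3165×e^(−0.321×8.5)).
e^(−2.728) = 0.065317; denominator = 1 + 9.3165×0.065317 = 1.6085.
N = 1630/1.6085 = 1013.35.

1013 deer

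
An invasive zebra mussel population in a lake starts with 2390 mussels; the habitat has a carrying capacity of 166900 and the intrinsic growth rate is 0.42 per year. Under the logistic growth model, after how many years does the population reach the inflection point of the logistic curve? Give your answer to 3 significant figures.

Logistic growth is fastest at N = K/2 = 83450.
A = (K − N₀)/N₀ = 68.833. Set K/(1 + A·e^(−rt)) = K/2 → A·e^(−rt) = 1.
e^(−0.42t) = 1/68.833 = 0.014528, so t = ln(68.833)/0.42 = 4.2317/0.42 = 10.075.

10.1 years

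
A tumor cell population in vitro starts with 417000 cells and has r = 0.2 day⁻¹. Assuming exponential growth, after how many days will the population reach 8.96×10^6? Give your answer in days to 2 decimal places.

15.34 days

Set N₀·e^(rt) = 8.96×10^6: e^(0.2·t) = 8.96×10^6/417000 = 21.487.
0.2·t = ln(21.487) = 3.0674, so t = 3.0674/0.2 = 15.337.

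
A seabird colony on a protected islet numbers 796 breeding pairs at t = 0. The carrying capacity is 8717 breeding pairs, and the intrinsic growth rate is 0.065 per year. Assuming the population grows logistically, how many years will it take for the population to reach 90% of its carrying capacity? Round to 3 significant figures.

69.2 years

A = (K − N₀)/N₀ = (8717 − 796)/796 = 9.951.
Solve 8717/(1 + 9.951·e^(−0.065t)) = 7845.3: 1 + 9.951·e^(−0.065t) = 1.1111, so e^(−0.065t) = 0.0111658.
−0.065·t = ln(0.0111658) = -4.4949, so t = 4.4949/0.065 = 69.152.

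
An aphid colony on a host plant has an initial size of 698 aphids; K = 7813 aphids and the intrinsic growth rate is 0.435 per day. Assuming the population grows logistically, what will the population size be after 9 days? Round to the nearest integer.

6493 aphids

A = (K − N₀)/N₀ = (7813 − 698)/698 = 10.193.
N(t) = K/(1 + A·e^(−rt)) = 7813/(1 + 10.193×e^(−0.435×9)).
e^(−3.915) = 0.019941; denominator = 1 + 10.193×0.019941 = 1.2033.
N = 7813/1.2033 = 6493.18.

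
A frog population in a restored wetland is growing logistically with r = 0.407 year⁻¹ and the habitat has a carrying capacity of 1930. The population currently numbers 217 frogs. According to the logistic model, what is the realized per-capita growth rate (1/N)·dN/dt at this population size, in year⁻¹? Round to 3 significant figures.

0.361 per year

(1/N)·dN/dt = r(1 − N/K) = 0.407 × (1 − 217/1930).
= 0.407 × 0.88756 = 0.36124.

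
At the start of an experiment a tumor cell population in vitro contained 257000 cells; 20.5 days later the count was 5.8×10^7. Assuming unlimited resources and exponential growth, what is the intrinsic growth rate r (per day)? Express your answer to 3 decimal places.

0.264 per day

From N(t) = N₀·e^(rt): e^(r·20.5) = 5.8×10^7/257000 = 225.68.
r·20.5 = ln(225.68) = 5.4191, so r = 5.4191/20.5 = 0.26435.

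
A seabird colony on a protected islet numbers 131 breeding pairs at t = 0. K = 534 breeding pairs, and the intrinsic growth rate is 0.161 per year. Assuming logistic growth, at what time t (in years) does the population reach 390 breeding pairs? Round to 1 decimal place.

A = (K − N₀)/N₀ = (534 − 131)/131 = 3.0763.
Solve 534/(1 + 3.0763·e^(−0.161t)) = 390: 1 + 3.0763·e^(−0.161t) = 1.3692, so e^(−0.161t) = 0.120023.
−0.161·t = ln(0.120023) = -2.1201, so t = 2.1201/0.161 = 13.168.

13.2 years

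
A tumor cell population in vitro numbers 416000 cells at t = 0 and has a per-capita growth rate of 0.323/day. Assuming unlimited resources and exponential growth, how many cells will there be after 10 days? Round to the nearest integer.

N(t) = N₀·e^(rt) = 416000 × e^(0.323×10) = 416000 × e^3.23.
e^3.23 ≈ 25.28, so N ≈ 416000 × 25.28 = 1.051634×10^7.

10516337 cells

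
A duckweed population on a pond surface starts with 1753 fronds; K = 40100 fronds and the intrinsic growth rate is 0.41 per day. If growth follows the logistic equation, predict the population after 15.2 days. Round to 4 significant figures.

38450 fronds

A = (K − N₀)/N₀ = (40100 − 1753)/1753 = 21.875.
N(t) = K/(1 + A·e^(−rt)) = 40100/(1 + 21.875×e^(−0.41×15.2)).
e^(−6.232) = 0.0019655; denominator = 1 + 21.875×0.0019655 = 1.043.
N = 40100/1.043 = 38446.9.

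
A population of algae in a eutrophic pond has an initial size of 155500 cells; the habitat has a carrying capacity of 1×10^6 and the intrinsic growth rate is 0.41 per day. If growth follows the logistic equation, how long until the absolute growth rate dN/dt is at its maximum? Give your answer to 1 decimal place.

Logistic growth is fastest at N = K/2 = 500000.
A = (K − N₀)/N₀ = 5.4309. Set K/(1 + A·e^(−rt)) = K/2 → A·e^(−rt) = 1.
e^(−0.41t) = 1/5.4309 = 0.184133, so t = ln(5.4309)/0.41 = 1.6921/0.41 = 4.1271.

4.1 days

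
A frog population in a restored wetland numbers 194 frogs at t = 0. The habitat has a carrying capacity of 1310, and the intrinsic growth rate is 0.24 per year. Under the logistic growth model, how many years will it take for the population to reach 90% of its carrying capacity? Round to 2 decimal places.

A = (K − N₀)/N₀ = (1310 − 194)/194 = 5.7526.
Solve 1310/(1 + 5.7526·e^(−0.24t)) = 1179: 1 + 5.7526·e^(−0.24t) = 1.1111, so e^(−0.24t) = 0.019315.
−0.24·t = ln(0.019315) = -3.9469, so t = 3.9469/0.24 = 16.445.

16.45 years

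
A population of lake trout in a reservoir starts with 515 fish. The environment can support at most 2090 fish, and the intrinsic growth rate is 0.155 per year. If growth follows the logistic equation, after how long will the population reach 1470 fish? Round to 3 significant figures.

A = (K − N₀)/N₀ = (2090 − 515)/515 = 3.0583.
Solve 2090/(1 + 3.0583·e^(−0.155t)) = 1470: 1 + 3.0583·e^(−0.155t) = 1.4218, so e^(−0.155t) = 0.137912.
−0.155·t = ln(0.137912) = -1.9811, so t = 1.9811/0.155 = 12.782.

12.8 years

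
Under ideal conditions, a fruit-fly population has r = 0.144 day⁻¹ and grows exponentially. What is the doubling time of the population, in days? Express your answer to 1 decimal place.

Doubling time t_d = ln(2)/r = 0.6931/0.144 = 4.8135.

4.8 days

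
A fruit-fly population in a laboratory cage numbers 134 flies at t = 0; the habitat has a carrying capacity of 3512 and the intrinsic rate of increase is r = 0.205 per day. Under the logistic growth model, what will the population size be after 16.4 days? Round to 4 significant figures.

1874 flies

A = (K − N₀)/N₀ = (3512 − 134)/134 = 25.209.
N(t) = K/(1 + A·e^(−rt)) = 3512/(1 + 25.209×e^(−0.205×16.4)).
e^(−3.362) = 0.034666; denominator = 1 + 25.209×0.034666 = 1.8739.
N = 3512/1.8739 = 1874.18.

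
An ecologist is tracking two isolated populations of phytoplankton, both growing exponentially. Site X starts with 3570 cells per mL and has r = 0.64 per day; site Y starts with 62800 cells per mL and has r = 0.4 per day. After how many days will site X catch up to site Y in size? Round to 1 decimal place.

11.9 days

Set 3570·e^(0.64t) = 62800·e^(0.4t).
e^((0.64 − 0.4)t) = 62800/3570 → e^(0.24·t) = 17.591.
0.24·t = ln(17.591) = 2.8674, so t = 2.8674/0.24 = 11.947.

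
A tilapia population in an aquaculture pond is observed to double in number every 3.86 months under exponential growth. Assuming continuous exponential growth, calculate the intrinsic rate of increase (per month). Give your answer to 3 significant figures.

r = ln(2)/t_d = 0.6931/3.86 = 0.17957.

0.180 per month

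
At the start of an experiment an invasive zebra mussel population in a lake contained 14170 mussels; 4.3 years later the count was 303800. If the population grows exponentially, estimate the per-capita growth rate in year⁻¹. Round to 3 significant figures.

From N(t) = N₀·e^(rt): e^(r·4.3) = 303800/14170 = 21.44.
r·4.3 = ln(21.44) = 3.0652, so r = 3.0652/4.3 = 0.71285.

0.713 per year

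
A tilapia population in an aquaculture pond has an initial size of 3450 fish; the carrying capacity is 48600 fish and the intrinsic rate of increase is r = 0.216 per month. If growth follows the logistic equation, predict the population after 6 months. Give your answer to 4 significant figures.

10610 fish

A = (K − N₀)/N₀ = (48600 − 3450)/3450 = 13.087.
N(t) = K/(1 + A·e^(−rt)) = 48600/(1 + 13.087×e^(−0.216×6)).
e^(−1.296) = 0.27362; denominator = 1 + 13.087×0.27362 = 4.5809.
N = 48600/4.5809 = 10609.3.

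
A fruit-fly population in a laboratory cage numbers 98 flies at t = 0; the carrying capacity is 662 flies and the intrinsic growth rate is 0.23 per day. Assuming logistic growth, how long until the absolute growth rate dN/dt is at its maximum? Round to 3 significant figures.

7.61 days

Logistic growth is fastest at N = K/2 = 331.
A = (K − N₀)/N₀ = 5.7551. Set K/(1 + A·e^(−rt)) = K/2 → A·e^(−rt) = 1.
e^(−0.23t) = 1/5.7551 = 0.173759, so t = ln(5.7551)/0.23 = 1.7501/0.23 = 7.6091.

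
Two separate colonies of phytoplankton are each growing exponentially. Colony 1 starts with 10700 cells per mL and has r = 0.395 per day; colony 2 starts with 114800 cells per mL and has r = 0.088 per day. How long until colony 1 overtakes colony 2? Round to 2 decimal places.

Set 10700·e^(0.395t) = 114800·e^(0.088t).
e^((0.395 − 0.088)t) = 114800/10700 → e^(0.307·t) = 10.729.
0.307·t = ln(10.729) = 2.3729, so t = 2.3729/0.307 = 7.7295.

7.73 days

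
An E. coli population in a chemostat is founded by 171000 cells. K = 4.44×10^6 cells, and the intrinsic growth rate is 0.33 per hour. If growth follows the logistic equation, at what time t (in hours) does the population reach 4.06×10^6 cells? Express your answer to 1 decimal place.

A = (K − N₀)/N₀ = (4.44×10^6 − 171000)/171000 = 24.965.
Solve 4.44×10^6/(1 + 24.965·e^(−0.33t)) = 4.06×10^6: 1 + 24.965·e^(−0.33t) = 1.0936, so e^(−0.33t) = 0.0037491.
−0.33·t = ln(0.0037491) = -5.5862, so t = 5.5862/0.33 = 16.928.

16.9 hours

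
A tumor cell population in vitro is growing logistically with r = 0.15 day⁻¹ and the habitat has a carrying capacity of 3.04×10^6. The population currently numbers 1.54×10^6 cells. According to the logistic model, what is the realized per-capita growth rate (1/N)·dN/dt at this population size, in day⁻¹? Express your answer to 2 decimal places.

0.07 per day

(1/N)·dN/dt = r(1 − N/K) = 0.15 × (1 − 1.54×10^6/3.04×10^6).
= 0.15 × 0.49342 = 0.074013.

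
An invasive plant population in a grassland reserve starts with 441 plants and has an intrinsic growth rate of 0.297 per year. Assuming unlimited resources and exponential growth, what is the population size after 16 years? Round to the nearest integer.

51075 plants

N(t) = N₀·e^(rt) = 441 × e^(0.297×16) = 441 × e^4.752.
e^4.752 ≈ 115.82, so N ≈ 441 × 115.82 = 51074.7.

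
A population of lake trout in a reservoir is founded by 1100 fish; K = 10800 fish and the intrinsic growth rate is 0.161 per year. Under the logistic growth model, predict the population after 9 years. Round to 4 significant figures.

A = (K − N₀)/N₀ = (10800 − 1100)/1100 = 8.8182.
N(t) = K/(1 + A·e^(−rt)) = 10800/(1 + 8.8182×e^(−0.161×9)).
e^(−1.449) = 0.2348; denominator = 1 + 8.8182×0.2348 = 3.0706.
N = 10800/3.0706 = 3517.28.

3517 fish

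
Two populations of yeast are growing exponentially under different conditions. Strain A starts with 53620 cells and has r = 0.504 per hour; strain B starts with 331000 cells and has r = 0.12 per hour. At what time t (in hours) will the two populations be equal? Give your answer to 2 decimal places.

4.74 hours

Set 53620·e^(0.504t) = 331000·e^(0.12t).
e^((0.504 − 0.12)t) = 331000/53620 → e^(0.384·t) = 6.1731.
0.384·t = ln(6.1731) = 1.8202, so t = 1.8202/0.384 = 4.7401.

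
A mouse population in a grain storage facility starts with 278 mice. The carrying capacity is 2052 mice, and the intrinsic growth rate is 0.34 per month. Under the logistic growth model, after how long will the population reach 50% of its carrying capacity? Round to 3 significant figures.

A = (K − N₀)/N₀ = (2052 − 278)/278 = 6.3813.
Solve 2052/(1 + 6.3813·e^(−0.34t)) = 1026: 1 + 6.3813·e^(−0.34t) = 2, so e^(−0.34t) = 0.156708.
−0.34·t = ln(0.156708) = -1.8534, so t = 1.8534/0.34 = 5.4511.

5.45 months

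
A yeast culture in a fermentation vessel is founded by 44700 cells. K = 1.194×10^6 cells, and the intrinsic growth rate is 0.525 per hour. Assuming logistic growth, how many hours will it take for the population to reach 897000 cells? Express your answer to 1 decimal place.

8.3 hours

A = (K − N₀)/N₀ = (1.194×10^6 − 44700)/44700 = 25.711.
Solve 1.194×10^6/(1 + 25.711·e^(−0.525t)) = 897000: 1 + 25.711·e^(−0.525t) = 1.3311, so e^(−0.525t) = 0.0128777.
−0.525·t = ln(0.0128777) = -4.3523, so t = 4.3523/0.525 = 8.29.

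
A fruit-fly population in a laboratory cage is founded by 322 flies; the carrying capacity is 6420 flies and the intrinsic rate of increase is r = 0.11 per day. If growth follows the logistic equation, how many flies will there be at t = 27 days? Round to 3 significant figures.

A = (K − N₀)/N₀ = (6420 − 322)/322 = 18.938.
N(t) = K/(1 + A·e^(−rt)) = 6420/(1 + 18.938×e^(−0.11×27)).
e^(−2.97) = 0.051303; denominator = 1 + 18.938×0.051303 = 1.9716.
N = 6420/1.9716 = 3256.28.

3260 flies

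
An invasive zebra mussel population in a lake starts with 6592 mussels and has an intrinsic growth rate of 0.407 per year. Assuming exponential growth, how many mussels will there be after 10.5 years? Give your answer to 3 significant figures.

473000 mussels

N(t) = N₀·e^(rt) = 6592 × e^(0.407×10.5) = 6592 × e^4.273.
e^4.273 ≈ 71.772, so N ≈ 6592 × 71.772 = 473124.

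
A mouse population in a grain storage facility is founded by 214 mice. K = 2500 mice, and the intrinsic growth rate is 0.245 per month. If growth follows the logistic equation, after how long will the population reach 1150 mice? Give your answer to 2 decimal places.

A = (K − N₀)/N₀ = (2500 − 214)/214 = 10.682.
Solve 2500/(1 + 10.682·e^(−0.245t)) = 1150: 1 + 10.682·e^(−0.245t) = 2.1739, so e^(−0.245t) = 0.109894.
−0.245·t = ln(0.109894) = -2.2082, so t = 2.2082/0.245 = 9.0132.

9.01 months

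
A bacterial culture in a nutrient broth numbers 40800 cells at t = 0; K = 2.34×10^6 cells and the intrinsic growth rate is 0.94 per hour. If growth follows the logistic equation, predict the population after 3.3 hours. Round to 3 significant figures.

A = (K − N₀)/N₀ = (2.34×10^6 − 40800)/40800 = 56.353.
N(t) = K/(1 + A·e^(−rt)) = 2.34×10^6/(1 + 56.353×e^(−0.94×3.3)).
e^(−3.102) = 0.044959; denominator = 1 + 56.353×0.044959 = 3.5336.
N = 2.34×10^6/3.5336 = 662217.

662000 cells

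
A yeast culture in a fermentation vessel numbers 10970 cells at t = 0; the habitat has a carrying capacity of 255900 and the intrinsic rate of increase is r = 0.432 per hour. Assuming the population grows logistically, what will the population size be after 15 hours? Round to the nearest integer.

A = (K − N₀)/N₀ = (255900 − 10970)/10970 = 22.327.
N(t) = K/(1 + A·e^(−rt)) = 255900/(1 + 22.327×e^(−0.432×15)).
e^(−6.48) = 0.0015338; denominator = 1 + 22.327×0.0015338 = 1.0342.
N = 255900/1.0342 = 247427.

247427 cells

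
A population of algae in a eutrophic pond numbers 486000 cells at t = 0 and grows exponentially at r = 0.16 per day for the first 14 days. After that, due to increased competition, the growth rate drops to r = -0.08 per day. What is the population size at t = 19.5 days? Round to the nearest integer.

2940129 cells

Phase 1: N(14) = 486000·e^(0.16×14) = 486000·e^2.24 = 4.565159×10^6.
Phase 2 runs for 19.5 − 14 = 5.5 days at r = -0.08.
N(19.5) = 4.565159×10^6·e^(-0.08×5.5) = 4.565159×10^6·e^-0.44 = 2.940129×10^6.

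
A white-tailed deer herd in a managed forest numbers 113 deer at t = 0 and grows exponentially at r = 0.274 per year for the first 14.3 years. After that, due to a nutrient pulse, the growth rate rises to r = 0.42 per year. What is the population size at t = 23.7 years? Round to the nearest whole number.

Phase 1: N(14.3) = 113·e^(0.274×14.3) = 113·e^3.918 = 5685.01.
Phase 2 runs for 23.7 − 14.3 = 9.4 years at r = 0.42.
N(23.7) = 5685.01·e^(0.42×9.4) = 5685.01·e^3.948 = 294663.

294663 deer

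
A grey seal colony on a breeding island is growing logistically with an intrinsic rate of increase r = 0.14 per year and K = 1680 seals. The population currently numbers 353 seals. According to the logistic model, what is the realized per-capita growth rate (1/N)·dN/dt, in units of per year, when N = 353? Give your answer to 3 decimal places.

0.111 per year

(1/N)·dN/dt = r(1 − N/K) = 0.14 × (1 − 353/1680).
= 0.14 × 0.78988 = 0.11058.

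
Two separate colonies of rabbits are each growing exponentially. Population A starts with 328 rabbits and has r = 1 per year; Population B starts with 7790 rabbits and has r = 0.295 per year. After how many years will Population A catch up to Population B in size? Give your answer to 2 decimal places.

4.49 years

Set 328·e^(1t) = 7790·e^(0.295t).
e^((1 − 0.295)t) = 7790/328 → e^(0.705·t) = 23.75.
0.705·t = ln(23.75) = 3.1676, so t = 3.1676/0.705 = 4.493.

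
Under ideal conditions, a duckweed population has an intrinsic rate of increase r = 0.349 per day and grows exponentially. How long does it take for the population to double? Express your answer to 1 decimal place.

2.0 days

Doubling time t_d = ln(2)/r = 0.6931/0.349 = 1.9861.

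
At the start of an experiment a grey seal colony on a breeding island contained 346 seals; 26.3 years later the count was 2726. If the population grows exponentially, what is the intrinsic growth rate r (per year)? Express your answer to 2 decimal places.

From N(t) = N₀·e^(rt): e^(r·26.3) = 2726/346 = 7.8786.
r·26.3 = ln(7.8786) = 2.0642, so r = 2.0642/26.3 = 0.078485.

0.08 per year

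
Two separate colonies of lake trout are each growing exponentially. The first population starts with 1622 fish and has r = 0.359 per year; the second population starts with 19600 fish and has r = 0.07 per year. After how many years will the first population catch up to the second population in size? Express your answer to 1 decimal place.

Set 1622·e^(0.359t) = 19600·e^(0.07t).
e^((0.359 − 0.07)t) = 19600/1622 → e^(0.289·t) = 12.084.
0.289·t = ln(12.084) = 2.4919, so t = 2.4919/0.289 = 8.6224.

8.6 years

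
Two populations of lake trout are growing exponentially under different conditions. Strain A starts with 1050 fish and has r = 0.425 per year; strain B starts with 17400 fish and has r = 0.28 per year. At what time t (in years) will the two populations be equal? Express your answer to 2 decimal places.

Set 1050·e^(0.425t) = 17400·e^(0.28t).
e^((0.425 − 0.28)t) = 17400/1050 → e^(0.145·t) = 16.571.
0.145·t = ln(16.571) = 2.8077, so t = 2.8077/0.145 = 19.363.

19.36 years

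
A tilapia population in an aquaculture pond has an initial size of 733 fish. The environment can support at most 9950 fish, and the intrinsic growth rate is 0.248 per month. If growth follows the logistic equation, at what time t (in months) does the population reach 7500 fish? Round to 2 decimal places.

14.72 months

A = (K − N₀)/N₀ = (9950 − 733)/733 = 12.574.
Solve 9950/(1 + 12.574·e^(−0.248t)) = 7500: 1 + 12.574·e^(−0.248t) = 1.3267, so e^(−0.248t) = 0.0259788.
−0.248·t = ln(0.0259788) = -3.6505, so t = 3.6505/0.248 = 14.72.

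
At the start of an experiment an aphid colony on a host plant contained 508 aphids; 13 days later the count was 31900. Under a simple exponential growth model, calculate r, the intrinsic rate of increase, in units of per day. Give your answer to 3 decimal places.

0.318 per day

From N(t) = N₀·e^(rt): e^(r·13) = 31900/508 = 62.795.
r·13 = ln(62.795) = 4.1399, so r = 4.1399/13 = 0.31845.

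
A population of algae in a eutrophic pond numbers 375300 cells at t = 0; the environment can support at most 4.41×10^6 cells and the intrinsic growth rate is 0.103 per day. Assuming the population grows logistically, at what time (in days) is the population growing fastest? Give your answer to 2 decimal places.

Logistic growth is fastest at N = K/2 = 2.205×10^6.
A = (K − N₀)/N₀ = 10.751. Set K/(1 + A·e^(−rt)) = K/2 → A·e^(−rt) = 1.
e^(−0.103t) = 1/10.751 = 0.0930181, so t = ln(10.751)/0.103 = 2.375/0.103 = 23.058.

23.06 days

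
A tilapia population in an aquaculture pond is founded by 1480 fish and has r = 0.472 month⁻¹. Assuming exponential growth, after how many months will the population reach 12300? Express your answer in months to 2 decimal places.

4.49 months

Set N₀·e^(rt) = 12300: e^(0.472·t) = 12300/1480 = 8.3108.
0.472·t = ln(8.3108) = 2.1176, so t = 2.1176/0.472 = 4.4863.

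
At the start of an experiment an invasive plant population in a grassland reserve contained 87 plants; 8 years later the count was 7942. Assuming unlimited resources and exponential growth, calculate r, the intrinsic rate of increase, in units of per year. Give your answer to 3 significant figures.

From N(t) = N₀·e^(rt): e^(r·8) = 7942/87 = 91.287.
r·8 = ln(91.287) = 4.514, so r = 4.514/8 = 0.56425.

0.564 per year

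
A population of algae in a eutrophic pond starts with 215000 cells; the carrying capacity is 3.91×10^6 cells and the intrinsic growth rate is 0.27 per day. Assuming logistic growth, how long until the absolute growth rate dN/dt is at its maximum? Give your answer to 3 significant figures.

10.5 days

Logistic growth is fastest at N = K/2 = 1.955×10^6.
A = (K − N₀)/N₀ = 17.186. Set K/(1 + A·e^(−rt)) = K/2 → A·e^(−rt) = 1.
e^(−0.27t) = 1/17.186 = 0.0581867, so t = ln(17.186)/0.27 = 2.8441/0.27 = 10.534.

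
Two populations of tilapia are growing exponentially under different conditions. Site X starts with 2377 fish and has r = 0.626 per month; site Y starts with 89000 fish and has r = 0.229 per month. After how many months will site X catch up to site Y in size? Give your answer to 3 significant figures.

Set 2377·e^(0.626t) = 89000·e^(0.229t).
e^((0.626 − 0.229)t) = 89000/2377 → e^(0.397·t) = 37.442.
0.397·t = ln(37.442) = 3.6228, so t = 3.6228/0.397 = 9.1254.

9.13 months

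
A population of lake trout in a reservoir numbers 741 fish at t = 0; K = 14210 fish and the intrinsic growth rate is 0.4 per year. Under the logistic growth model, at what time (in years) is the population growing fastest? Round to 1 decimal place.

Logistic growth is fastest at N = K/2 = 7105.
A = (K − N₀)/N₀ = 18.177. Set K/(1 + A·e^(−rt)) = K/2 → A·e^(−rt) = 1.
e^(−0.4t) = 1/18.177 = 0.0550152, so t = ln(18.177)/0.4 = 2.9001/0.4 = 7.2504.

7.3 years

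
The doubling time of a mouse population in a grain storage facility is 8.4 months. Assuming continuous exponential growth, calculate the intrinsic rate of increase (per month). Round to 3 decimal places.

0.083 per month

r = ln(2)/t_d = 0.6931/8.4 = 0.082518.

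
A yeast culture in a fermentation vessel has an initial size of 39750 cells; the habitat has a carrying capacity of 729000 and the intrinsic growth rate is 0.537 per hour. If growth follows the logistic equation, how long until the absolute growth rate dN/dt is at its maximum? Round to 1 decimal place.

Logistic growth is fastest at N = K/2 = 364500.
A = (K − N₀)/N₀ = 17.34. Set K/(1 + A·e^(−rt)) = K/2 → A·e^(−rt) = 1.
e^(−0.537t) = 1/17.34 = 0.0576714, so t = ln(17.34)/0.537 = 2.853/0.537 = 5.3128.

5.3 hours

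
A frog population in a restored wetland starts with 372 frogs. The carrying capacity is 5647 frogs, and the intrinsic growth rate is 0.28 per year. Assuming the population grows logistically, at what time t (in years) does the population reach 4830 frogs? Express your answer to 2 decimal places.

15.82 years

A = (K − N₀)/N₀ = (5647 − 372)/372 = 14.18.
Solve 5647/(1 + 14.18·e^(−0.28t)) = 4830: 1 + 14.18·e^(−0.28t) = 1.1692, so e^(−0.28t) = 0.0119288.
−0.28·t = ln(0.0119288) = -4.4288, so t = 4.4288/0.28 = 15.817.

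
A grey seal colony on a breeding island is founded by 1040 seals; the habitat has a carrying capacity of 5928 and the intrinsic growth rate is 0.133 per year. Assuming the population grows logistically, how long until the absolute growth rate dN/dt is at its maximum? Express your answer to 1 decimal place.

11.6 years

Logistic growth is fastest at N = K/2 = 2964.
A = (K − N₀)/N₀ = 4.7. Set K/(1 + A·e^(−rt)) = K/2 → A·e^(−rt) = 1.
e^(−0.133t) = 1/4.7 = 0.212766, so t = ln(4.7)/0.133 = 1.5476/0.133 = 11.636.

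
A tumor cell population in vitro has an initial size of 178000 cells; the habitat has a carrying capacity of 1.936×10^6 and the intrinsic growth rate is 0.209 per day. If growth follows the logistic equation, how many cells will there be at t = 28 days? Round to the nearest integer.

1882561 cells

A = (K − N₀)/N₀ = (1.936×10^6 − 178000)/178000 = 9.8764.
N(t) = K/(1 + A·e^(−rt)) = 1.936×10^6/(1 + 9.8764×e^(−0.209×28)).
e^(−5.852) = 0.0028741; denominator = 1 + 9.8764×0.0028741 = 1.0284.
N = 1.936×10^6/1.0284 = 1.882561×10^6.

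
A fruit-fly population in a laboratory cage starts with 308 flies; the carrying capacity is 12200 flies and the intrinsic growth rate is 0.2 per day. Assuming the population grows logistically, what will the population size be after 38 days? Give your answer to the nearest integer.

11969 flies

A = (K − N₀)/N₀ = (12200 − 308)/308 = 38.61.
N(t) = K/(1 + A·e^(−rt)) = 12200/(1 + 38.61×e^(−0.2×38)).
e^(−7.6) = 0.00050045; denominator = 1 + 38.61×0.00050045 = 1.0193.
N = 12200/1.0193 = 11968.7.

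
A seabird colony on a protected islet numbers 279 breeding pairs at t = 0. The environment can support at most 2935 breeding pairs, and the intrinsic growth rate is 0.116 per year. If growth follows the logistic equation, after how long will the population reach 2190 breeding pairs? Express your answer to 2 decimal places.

A = (K − N₀)/N₀ = (2935 − 279)/279 = 9.5197.
Solve 2935/(1 + 9.5197·e^(−0.116t)) = 2190: 1 + 9.5197·e^(−0.116t) = 1.3402, so e^(−0.116t) = 0.0357345.
−0.116·t = ln(0.0357345) = -3.3316, so t = 3.3316/0.116 = 28.721.

28.72 years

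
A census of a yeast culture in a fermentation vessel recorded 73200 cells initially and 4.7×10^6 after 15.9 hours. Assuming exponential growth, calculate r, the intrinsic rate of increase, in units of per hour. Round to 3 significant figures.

0.262 per hour

From N(t) = N₀·e^(rt): e^(r·15.9) = 4.7×10^6/73200 = 64.208.
r·15.9 = ln(64.208) = 4.1621, so r = 4.1621/15.9 = 0.26177.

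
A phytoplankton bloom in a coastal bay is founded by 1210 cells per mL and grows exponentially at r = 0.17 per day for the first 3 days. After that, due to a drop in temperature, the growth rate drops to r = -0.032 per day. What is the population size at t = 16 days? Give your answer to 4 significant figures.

1329 cells per mL

Phase 1: N(3) = 1210·e^(0.17×3) = 1210·e^0.51 = 2015.
Phase 2 runs for 16 − 3 = 13 days at r = -0.032.
N(16) = 2015·e^(-0.032×13) = 2015·e^-0.416 = 1329.26.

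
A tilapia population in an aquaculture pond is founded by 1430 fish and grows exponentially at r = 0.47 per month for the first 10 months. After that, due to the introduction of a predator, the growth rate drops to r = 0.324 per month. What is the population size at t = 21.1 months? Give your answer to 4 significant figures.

Phase 1: N(10) = 1430·e^(0.47×10) = 1430·e^4.7 = 157224.
Phase 2 runs for 21.1 − 10 = 11.1 months at r = 0.324.
N(21.1) = 157224·e^(0.324×11.1) = 157224·e^3.596 = 5.73346×10^6.

5733000 fish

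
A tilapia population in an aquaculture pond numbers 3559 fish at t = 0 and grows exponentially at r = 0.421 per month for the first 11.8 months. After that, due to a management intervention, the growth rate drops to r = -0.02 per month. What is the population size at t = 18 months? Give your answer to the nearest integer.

451818 fish

Phase 1: N(11.8) = 3559·e^(0.421×11.8) = 3559·e^4.968 = 511465.
Phase 2 runs for 18 − 11.8 = 6.2 months at r = -0.02.
N(18) = 511465·e^(-0.02×6.2) = 511465·e^-0.124 = 451818.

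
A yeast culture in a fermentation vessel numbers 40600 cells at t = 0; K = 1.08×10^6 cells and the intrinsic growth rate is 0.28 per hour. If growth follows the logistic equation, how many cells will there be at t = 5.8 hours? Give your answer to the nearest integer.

178625 cells

A = (K − N₀)/N₀ = (1.08×10^6 − 40600)/40600 = 25.601.
N(t) = K/(1 + A·e^(−rt)) = 1.08×10^6/(1 + 25.601×e^(−0.28×5.8)).
e^(−1.624) = 0.19711; denominator = 1 + 25.601×0.19711 = 6.0462.
N = 1.08×10^6/6.0462 = 178625.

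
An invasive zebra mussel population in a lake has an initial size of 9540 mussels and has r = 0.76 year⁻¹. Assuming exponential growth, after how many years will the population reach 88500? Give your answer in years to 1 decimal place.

2.9 years

Set N₀·e^(rt) = 88500: e^(0.76·t) = 88500/9540 = 9.2767.
0.76·t = ln(9.2767) = 2.2275, so t = 2.2275/0.76 = 2.9309.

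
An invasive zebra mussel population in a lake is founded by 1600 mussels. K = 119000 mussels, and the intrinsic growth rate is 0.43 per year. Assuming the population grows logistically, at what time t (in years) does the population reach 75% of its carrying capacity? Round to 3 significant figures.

12.5 years

A = (K − N₀)/N₀ = (119000 − 1600)/1600 = 73.375.
Solve 119000/(1 + 73.375·e^(−0.43t)) = 89250: 1 + 73.375·e^(−0.43t) = 1.3333, so e^(−0.43t) = 0.00454287.
−0.43·t = ln(0.00454287) = -5.3942, so t = 5.3942/0.43 = 12.545.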